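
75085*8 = 600680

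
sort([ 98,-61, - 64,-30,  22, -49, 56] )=[ - 64, - 61 , - 49,  -  30, 22, 56,98] 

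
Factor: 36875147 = 73^1 * 505139^1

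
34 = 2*17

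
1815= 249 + 1566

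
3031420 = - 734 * (  -  4130 ) 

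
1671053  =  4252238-2581185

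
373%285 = 88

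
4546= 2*2273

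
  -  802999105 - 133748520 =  - 936747625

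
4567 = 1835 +2732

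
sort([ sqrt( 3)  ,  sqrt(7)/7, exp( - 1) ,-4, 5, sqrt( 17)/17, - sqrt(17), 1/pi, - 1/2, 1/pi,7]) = [ - sqrt ( 17 ), - 4,  -  1/2, sqrt( 17)/17,1/pi, 1/pi,exp( - 1),sqrt( 7)/7, sqrt( 3),5,7 ] 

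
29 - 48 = - 19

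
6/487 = 6/487 = 0.01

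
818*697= 570146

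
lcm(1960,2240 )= 15680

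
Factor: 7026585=3^1 *5^1*468439^1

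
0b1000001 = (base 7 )122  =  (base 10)65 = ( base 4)1001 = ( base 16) 41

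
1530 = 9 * 170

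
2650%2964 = 2650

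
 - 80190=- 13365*6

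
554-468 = 86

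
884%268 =80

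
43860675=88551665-44690990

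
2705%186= 101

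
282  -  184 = 98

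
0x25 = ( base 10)37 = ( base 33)14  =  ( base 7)52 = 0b100101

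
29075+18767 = 47842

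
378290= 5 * 75658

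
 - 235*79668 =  - 18721980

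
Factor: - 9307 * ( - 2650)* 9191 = 226682688050 = 2^1*5^2*7^1*13^1*41^1 * 53^1*101^1*227^1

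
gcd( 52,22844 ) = 4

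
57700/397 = 145 + 135/397 = 145.34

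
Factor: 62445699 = 3^2*2129^1 * 3259^1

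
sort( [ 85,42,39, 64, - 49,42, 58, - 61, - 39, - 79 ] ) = [ - 79, - 61, - 49, - 39, 39, 42, 42, 58,64, 85]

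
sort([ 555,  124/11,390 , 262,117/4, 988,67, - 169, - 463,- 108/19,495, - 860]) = [  -  860, - 463, - 169, - 108/19,124/11, 117/4,67 , 262,390,  495,555, 988] 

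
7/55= 7/55 = 0.13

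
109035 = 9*12115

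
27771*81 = 2249451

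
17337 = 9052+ 8285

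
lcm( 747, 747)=747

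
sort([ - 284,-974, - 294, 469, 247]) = [  -  974, - 294, -284,247,  469 ]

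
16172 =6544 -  - 9628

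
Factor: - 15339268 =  - 2^2*7^1*547831^1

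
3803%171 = 41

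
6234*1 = 6234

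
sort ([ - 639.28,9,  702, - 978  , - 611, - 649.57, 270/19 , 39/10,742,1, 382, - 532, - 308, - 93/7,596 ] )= [ - 978 ,  -  649.57, - 639.28, - 611, - 532,- 308,-93/7, 1, 39/10,9, 270/19 , 382 , 596,702,742] 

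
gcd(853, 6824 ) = 853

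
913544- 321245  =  592299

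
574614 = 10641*54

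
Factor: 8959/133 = 7^(-1) * 17^2*19^( - 1)*31^1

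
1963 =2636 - 673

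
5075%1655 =110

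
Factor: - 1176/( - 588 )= 2^1 = 2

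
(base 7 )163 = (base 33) 2S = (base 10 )94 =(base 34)2q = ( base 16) 5E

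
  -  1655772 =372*( - 4451) 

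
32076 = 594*54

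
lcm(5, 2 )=10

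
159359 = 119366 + 39993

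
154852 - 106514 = 48338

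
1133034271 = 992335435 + 140698836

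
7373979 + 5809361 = 13183340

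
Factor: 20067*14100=2^2*3^2 * 5^2*  47^1*6689^1 = 282944700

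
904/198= 452/99 = 4.57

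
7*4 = 28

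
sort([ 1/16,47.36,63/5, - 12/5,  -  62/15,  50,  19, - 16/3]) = [ - 16/3, - 62/15 , - 12/5, 1/16, 63/5, 19,47.36 , 50]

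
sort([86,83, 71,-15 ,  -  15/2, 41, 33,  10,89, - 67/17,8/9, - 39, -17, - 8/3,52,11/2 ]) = [ - 39, - 17,-15, - 15/2, - 67/17 , - 8/3, 8/9, 11/2,  10, 33, 41,52,71,  83,86,  89 ] 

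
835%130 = 55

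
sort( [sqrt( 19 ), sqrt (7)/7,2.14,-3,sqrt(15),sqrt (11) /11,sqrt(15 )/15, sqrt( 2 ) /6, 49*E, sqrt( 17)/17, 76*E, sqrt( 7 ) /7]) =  [ - 3, sqrt( 2 )/6,sqrt (17) /17, sqrt( 15)/15, sqrt( 11 )/11,sqrt( 7 )/7,sqrt( 7 ) /7, 2.14, sqrt( 15 ),sqrt( 19), 49*E, 76*E]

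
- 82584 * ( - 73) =6028632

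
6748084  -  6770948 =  - 22864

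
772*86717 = 66945524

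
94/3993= 94/3993 =0.02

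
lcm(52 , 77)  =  4004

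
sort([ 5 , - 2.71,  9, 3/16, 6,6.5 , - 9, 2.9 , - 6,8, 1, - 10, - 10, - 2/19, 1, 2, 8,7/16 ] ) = [ - 10, - 10, - 9, - 6,  -  2.71,-2/19, 3/16,  7/16,1,1,2,2.9, 5 , 6, 6.5, 8, 8 , 9 ]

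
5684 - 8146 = - 2462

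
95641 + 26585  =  122226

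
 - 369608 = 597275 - 966883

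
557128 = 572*974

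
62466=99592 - 37126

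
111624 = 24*4651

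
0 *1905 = 0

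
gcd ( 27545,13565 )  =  5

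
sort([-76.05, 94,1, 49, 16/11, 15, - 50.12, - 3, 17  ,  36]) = [ - 76.05, - 50.12, - 3, 1,16/11, 15,17, 36, 49, 94 ]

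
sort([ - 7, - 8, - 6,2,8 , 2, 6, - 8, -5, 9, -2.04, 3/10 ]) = [-8, - 8, - 7, - 6, - 5, - 2.04,3/10, 2,2, 6, 8, 9] 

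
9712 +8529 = 18241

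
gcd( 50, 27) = 1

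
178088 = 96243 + 81845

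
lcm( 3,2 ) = 6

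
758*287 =217546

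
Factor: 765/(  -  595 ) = -9/7 = -3^2 * 7^ ( - 1) 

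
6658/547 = 12+ 94/547 = 12.17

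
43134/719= 59 + 713/719 = 59.99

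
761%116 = 65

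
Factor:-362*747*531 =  - 143589834 = - 2^1 * 3^4*59^1*83^1*181^1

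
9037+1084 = 10121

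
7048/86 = 81 + 41/43  =  81.95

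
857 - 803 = 54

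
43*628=27004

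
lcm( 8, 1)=8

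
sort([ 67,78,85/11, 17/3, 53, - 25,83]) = [ - 25, 17/3 , 85/11,53, 67, 78, 83]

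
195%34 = 25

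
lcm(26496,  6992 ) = 503424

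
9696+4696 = 14392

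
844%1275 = 844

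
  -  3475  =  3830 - 7305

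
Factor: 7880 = 2^3 * 5^1*197^1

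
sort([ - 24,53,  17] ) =[ - 24,17, 53]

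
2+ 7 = 9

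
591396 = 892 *663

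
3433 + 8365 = 11798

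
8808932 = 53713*164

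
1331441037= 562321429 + 769119608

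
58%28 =2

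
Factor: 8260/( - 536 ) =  - 2^( - 1)*5^1*7^1*59^1*67^ ( - 1 ) = - 2065/134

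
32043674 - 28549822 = 3493852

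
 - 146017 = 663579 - 809596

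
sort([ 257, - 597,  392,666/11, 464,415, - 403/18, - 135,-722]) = [-722, -597,-135,  -  403/18, 666/11,257,  392,415, 464 ]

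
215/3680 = 43/736= 0.06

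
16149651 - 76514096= - 60364445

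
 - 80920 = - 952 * 85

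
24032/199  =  24032/199 = 120.76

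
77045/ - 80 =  - 15409/16= - 963.06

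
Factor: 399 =3^1*7^1*19^1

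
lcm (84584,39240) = 3806280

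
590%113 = 25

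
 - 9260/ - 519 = 17 + 437/519= 17.84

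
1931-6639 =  - 4708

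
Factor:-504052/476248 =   -  2^( - 1)*59^( - 1 )*1009^( - 1)  *  126013^1 =-126013/119062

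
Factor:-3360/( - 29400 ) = 2^2*5^( - 1 )*7^( - 1 ) = 4/35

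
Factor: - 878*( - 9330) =8191740 = 2^2 * 3^1 * 5^1 * 311^1*439^1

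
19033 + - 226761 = -207728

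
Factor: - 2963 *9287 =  - 37^1*251^1*2963^1 = - 27517381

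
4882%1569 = 175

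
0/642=0=   0.00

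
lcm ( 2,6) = 6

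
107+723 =830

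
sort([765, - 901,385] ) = [-901,385 , 765]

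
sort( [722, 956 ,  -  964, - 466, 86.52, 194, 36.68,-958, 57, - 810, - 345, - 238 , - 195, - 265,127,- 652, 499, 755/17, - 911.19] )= [ - 964,-958 , -911.19, - 810,-652 , - 466, - 345,-265, - 238,  -  195, 36.68,755/17,57, 86.52, 127, 194,499, 722 , 956]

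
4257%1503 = 1251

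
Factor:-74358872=  -  2^3*7^2* 189691^1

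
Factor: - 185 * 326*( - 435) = 26234850 = 2^1*3^1 * 5^2*29^1* 37^1*163^1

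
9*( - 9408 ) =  - 84672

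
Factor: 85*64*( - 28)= -2^8*5^1*7^1* 17^1 = - 152320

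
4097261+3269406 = 7366667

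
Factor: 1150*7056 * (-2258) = -2^6*3^2*5^2*7^2 * 23^1 *1129^1 = -18322315200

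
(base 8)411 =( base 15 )12A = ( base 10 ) 265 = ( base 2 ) 100001001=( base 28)9D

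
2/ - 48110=-1 + 24054/24055 = - 0.00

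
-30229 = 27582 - 57811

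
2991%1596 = 1395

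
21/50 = 21/50 = 0.42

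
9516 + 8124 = 17640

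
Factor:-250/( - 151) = 2^1*5^3*151^(-1 ) 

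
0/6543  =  0 = 0.00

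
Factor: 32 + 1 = 3^1*11^1 = 33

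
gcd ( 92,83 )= 1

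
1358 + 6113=7471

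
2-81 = -79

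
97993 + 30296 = 128289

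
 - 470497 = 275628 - 746125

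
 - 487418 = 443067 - 930485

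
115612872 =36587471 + 79025401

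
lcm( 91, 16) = 1456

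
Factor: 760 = 2^3*5^1*19^1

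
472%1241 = 472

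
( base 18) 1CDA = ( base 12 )5924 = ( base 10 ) 9964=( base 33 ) 94v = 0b10011011101100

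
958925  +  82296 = 1041221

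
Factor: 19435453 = 19435453^1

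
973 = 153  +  820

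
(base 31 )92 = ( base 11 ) 236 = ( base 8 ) 431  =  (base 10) 281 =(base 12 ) 1B5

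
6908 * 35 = 241780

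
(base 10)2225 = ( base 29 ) 2IL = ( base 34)1vf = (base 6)14145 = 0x8B1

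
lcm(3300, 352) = 26400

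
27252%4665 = 3927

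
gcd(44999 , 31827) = 1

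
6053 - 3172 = 2881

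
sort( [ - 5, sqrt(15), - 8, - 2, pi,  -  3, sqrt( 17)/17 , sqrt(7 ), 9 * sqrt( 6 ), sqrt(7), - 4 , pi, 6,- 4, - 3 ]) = [ - 8,-5 , - 4, - 4, - 3, - 3, - 2,sqrt( 17) /17,  sqrt(7 ),  sqrt (7), pi,  pi,sqrt(15 ),  6, 9*sqrt(6) ]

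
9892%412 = 4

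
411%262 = 149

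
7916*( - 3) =-23748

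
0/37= 0=0.00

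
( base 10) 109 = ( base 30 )3j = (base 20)59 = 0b1101101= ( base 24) 4d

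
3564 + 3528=7092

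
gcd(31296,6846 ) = 978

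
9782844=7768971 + 2013873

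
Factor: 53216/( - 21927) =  -2^5*3^( - 1) * 1663^1*7309^ ( - 1)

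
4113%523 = 452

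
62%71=62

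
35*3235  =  113225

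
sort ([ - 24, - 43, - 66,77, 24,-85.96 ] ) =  [- 85.96, - 66, - 43 , - 24, 24, 77 ] 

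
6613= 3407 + 3206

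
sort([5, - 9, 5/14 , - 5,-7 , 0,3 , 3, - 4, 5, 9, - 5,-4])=[ - 9, - 7,-5,-5, - 4, - 4,0,5/14,3,  3,5,5,  9]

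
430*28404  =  12213720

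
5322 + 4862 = 10184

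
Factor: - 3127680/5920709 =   -  2^7*3^3*5^1 * 17^( - 1 )*59^( - 1)*181^1 * 5903^ ( - 1)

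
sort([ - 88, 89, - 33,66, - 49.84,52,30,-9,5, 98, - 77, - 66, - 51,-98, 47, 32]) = [ - 98, - 88,  -  77, - 66, - 51, - 49.84,- 33, - 9,5,30, 32, 47,52, 66, 89,98]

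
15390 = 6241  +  9149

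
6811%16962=6811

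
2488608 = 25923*96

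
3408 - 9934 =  - 6526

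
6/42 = 1/7  =  0.14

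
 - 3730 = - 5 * 746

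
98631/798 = 123 + 159/266 = 123.60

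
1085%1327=1085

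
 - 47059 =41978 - 89037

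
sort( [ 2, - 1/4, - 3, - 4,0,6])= [  -  4, - 3, - 1/4,0,2, 6] 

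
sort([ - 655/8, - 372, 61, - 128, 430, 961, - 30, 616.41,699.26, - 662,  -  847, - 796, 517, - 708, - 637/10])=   [ - 847, - 796, - 708, - 662, -372, - 128 , - 655/8, - 637/10 ,-30, 61,430,517,  616.41 , 699.26, 961 ]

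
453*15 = 6795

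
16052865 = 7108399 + 8944466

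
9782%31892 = 9782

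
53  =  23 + 30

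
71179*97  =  6904363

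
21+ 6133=6154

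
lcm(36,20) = 180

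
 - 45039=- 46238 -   -  1199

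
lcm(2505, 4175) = 12525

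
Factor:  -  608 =-2^5*19^1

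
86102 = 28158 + 57944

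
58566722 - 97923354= - 39356632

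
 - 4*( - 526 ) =2104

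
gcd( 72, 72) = 72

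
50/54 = 25/27 = 0.93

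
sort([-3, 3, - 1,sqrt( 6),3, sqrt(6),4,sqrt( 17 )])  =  [ - 3,- 1, sqrt( 6 ) , sqrt( 6),3,3, 4,sqrt( 17)] 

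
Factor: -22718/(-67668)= 2^( - 1)*3^(-1) * 37^1*307^1*5639^ ( - 1) = 11359/33834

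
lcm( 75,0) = 0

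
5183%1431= 890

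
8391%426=297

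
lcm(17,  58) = 986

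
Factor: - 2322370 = -2^1*5^1 * 17^1*19^1*719^1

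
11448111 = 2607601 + 8840510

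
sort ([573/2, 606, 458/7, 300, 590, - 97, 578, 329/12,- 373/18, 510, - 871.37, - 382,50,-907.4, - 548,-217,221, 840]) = [ -907.4, - 871.37, - 548,-382, - 217, - 97, - 373/18, 329/12, 50, 458/7, 221, 573/2, 300,510, 578, 590, 606, 840 ]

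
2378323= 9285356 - 6907033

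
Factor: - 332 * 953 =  - 316396 = - 2^2 * 83^1* 953^1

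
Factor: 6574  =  2^1*19^1 * 173^1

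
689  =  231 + 458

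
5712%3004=2708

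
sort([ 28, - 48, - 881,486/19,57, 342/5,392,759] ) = [ - 881,-48, 486/19, 28,  57 , 342/5, 392, 759 ]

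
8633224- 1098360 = 7534864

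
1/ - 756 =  - 1/756= - 0.00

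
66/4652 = 33/2326 = 0.01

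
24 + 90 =114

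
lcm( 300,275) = 3300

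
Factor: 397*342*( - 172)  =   - 23353128 = -2^3*3^2*19^1*43^1*397^1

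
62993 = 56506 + 6487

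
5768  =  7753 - 1985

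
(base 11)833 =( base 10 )1004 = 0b1111101100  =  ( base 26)1CG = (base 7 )2633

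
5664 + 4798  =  10462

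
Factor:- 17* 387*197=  - 1296063 = - 3^2 * 17^1*43^1*197^1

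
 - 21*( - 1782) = 37422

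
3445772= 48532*71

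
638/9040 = 319/4520   =  0.07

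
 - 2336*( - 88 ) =205568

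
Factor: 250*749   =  187250 =2^1*5^3*7^1 * 107^1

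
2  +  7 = 9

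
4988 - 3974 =1014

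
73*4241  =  309593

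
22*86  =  1892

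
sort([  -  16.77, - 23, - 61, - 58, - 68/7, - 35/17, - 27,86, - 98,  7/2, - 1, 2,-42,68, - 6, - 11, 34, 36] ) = [  -  98, - 61,-58, - 42,  -  27, - 23, - 16.77, - 11 , - 68/7, - 6, - 35/17, - 1,2 , 7/2, 34, 36,68, 86 ] 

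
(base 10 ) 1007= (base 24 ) 1hn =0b1111101111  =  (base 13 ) 5c6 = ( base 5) 13012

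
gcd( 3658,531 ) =59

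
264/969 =88/323=0.27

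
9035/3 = 9035/3 = 3011.67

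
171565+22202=193767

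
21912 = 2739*8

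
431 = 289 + 142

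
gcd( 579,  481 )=1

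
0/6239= 0 = 0.00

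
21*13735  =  288435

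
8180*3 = 24540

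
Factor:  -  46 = -2^1*23^1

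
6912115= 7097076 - 184961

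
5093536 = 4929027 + 164509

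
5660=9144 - 3484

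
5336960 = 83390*64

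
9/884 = 9/884 = 0.01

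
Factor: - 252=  -2^2*3^2 * 7^1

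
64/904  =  8/113 = 0.07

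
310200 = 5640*55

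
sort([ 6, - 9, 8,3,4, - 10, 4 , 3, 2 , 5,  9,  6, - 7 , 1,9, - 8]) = [ - 10, - 9, - 8,- 7, 1, 2, 3, 3,  4, 4, 5, 6, 6,8, 9, 9 ]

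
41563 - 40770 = 793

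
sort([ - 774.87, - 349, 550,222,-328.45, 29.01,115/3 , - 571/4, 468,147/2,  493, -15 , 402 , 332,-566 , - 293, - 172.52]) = [ - 774.87, - 566, - 349, - 328.45,  -  293, - 172.52, - 571/4,- 15, 29.01, 115/3, 147/2, 222, 332, 402,468, 493, 550 ] 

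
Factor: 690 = 2^1*3^1*5^1*23^1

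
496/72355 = 496/72355 = 0.01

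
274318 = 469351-195033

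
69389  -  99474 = -30085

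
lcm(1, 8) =8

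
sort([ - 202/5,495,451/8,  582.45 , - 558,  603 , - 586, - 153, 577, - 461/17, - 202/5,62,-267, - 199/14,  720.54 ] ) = [ - 586, - 558, - 267,-153, - 202/5, - 202/5, - 461/17 , - 199/14 , 451/8 , 62, 495,577,582.45,  603 , 720.54] 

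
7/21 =1/3 =0.33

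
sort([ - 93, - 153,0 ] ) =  [ - 153, - 93, 0 ]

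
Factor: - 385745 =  - 5^1*179^1*431^1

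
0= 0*6410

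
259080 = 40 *6477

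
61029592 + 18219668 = 79249260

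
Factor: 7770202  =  2^1*11^1*19^1*29^1 * 641^1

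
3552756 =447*7948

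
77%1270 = 77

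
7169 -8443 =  - 1274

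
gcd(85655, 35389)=1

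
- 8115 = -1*8115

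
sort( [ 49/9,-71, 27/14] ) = [ - 71, 27/14,  49/9 ] 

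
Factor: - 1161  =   - 3^3*43^1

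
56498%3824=2962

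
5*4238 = 21190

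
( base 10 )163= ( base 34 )4r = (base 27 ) 61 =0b10100011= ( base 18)91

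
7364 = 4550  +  2814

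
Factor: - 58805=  - 5^1*19^1*619^1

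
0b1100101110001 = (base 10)6513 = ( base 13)2C70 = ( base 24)B79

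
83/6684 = 83/6684 = 0.01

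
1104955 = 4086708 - 2981753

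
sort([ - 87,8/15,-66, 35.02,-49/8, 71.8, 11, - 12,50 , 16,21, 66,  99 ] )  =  [-87,-66, - 12,-49/8,8/15,11,  16,21, 35.02,50, 66,71.8 , 99]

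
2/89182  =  1/44591=0.00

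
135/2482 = 135/2482 = 0.05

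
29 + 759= 788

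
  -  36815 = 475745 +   -  512560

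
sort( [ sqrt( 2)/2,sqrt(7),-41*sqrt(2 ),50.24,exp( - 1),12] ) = [ - 41*sqrt(2 ), exp( - 1),sqrt( 2) /2,sqrt( 7),12,50.24]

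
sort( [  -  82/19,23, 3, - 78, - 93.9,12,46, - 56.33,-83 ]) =[-93.9, - 83, - 78,- 56.33, - 82/19, 3,  12, 23 , 46 ] 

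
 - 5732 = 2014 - 7746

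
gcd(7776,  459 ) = 27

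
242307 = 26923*9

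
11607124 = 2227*5212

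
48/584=6/73 = 0.08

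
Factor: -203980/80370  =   - 2^1*3^( -2)*7^1*19^ (-1)* 31^1= -434/171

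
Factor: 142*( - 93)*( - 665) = 8781990=2^1*3^1* 5^1*7^1 *19^1*31^1*71^1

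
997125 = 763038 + 234087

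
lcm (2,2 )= 2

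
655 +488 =1143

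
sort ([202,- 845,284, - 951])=[ - 951,-845, 202,  284]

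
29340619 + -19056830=10283789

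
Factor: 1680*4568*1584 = 2^11 * 3^3 * 5^1*7^1*11^1*571^1 = 12155996160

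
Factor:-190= -2^1*5^1 * 19^1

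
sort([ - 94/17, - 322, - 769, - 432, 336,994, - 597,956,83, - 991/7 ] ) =[ - 769, - 597, - 432, - 322, - 991/7, - 94/17,83,336, 956, 994] 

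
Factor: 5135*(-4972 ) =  - 2^2*5^1*11^1 * 13^1*79^1 * 113^1  =  - 25531220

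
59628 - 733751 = -674123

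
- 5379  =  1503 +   -  6882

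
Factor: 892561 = 23^1 * 151^1*257^1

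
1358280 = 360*3773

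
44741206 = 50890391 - 6149185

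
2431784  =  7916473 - 5484689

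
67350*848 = 57112800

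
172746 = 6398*27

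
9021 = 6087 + 2934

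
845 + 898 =1743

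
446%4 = 2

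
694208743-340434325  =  353774418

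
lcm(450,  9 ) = 450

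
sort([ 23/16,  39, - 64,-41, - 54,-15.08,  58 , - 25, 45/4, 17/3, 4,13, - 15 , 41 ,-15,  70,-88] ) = [ - 88, - 64, - 54, - 41, - 25,- 15.08,  -  15,-15,  23/16,4, 17/3,  45/4,13 , 39,41,58, 70] 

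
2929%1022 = 885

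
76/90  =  38/45 = 0.84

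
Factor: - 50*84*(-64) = 268800 = 2^9 * 3^1 * 5^2*7^1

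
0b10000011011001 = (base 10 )8409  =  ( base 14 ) 30c9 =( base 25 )DB9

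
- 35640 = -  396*90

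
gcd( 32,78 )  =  2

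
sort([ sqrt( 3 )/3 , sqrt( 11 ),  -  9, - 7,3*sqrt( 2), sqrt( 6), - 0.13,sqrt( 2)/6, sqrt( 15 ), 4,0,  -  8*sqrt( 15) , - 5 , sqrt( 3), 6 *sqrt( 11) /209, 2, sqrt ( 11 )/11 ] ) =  [ - 8*sqrt( 15), - 9, - 7, - 5, - 0.13, 0 , 6*sqrt( 11)/209, sqrt(2) /6, sqrt( 11)/11,sqrt(3) /3, sqrt( 3), 2,  sqrt( 6 ),sqrt( 11),sqrt( 15),4, 3* sqrt( 2 ) ] 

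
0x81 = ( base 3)11210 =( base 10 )129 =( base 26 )4p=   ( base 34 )3r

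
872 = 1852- 980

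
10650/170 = 62 + 11/17 = 62.65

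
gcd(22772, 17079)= 5693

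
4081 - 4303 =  - 222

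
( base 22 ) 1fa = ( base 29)SC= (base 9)1115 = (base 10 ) 824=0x338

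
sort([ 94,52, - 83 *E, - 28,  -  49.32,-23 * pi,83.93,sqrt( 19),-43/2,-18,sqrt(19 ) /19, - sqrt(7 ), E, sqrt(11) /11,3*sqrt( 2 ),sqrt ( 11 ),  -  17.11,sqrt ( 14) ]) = [ - 83*E,-23*pi, - 49.32, - 28,- 43/2, - 18, - 17.11,- sqrt (7), sqrt(19 ) /19,sqrt(11)/11, E,sqrt(11) , sqrt(14 ),3*sqrt ( 2),sqrt(19),52,83.93,  94]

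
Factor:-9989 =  - 7^1*1427^1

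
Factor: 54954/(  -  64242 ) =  - 71^1 * 83^ ( - 1 ) = - 71/83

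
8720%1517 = 1135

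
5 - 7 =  - 2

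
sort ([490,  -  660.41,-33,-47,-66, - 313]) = [ - 660.41, - 313, - 66, - 47, - 33,490]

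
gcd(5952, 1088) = 64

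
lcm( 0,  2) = 0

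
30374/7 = 4339 + 1/7 = 4339.14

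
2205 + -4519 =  - 2314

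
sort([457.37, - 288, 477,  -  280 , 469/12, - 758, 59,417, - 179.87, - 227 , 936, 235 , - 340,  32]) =[  -  758, - 340, - 288, - 280,  -  227, - 179.87, 32,469/12,59, 235,417, 457.37, 477,936] 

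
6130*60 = 367800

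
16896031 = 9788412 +7107619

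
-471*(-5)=2355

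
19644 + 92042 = 111686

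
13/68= 13/68  =  0.19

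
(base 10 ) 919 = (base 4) 32113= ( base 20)25j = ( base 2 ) 1110010111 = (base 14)499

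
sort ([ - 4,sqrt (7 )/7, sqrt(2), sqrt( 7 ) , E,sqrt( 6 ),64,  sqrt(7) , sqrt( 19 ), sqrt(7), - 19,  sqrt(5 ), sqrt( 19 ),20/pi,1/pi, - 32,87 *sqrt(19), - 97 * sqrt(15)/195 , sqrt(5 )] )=[ -32 ,-19, - 4, -97*sqrt( 15 )/195 , 1/pi,  sqrt( 7) /7,sqrt( 2),  sqrt( 5 ),sqrt (5),  sqrt(6 ), sqrt( 7), sqrt(7), sqrt( 7),E,sqrt( 19 ),sqrt( 19),20/pi , 64, 87 * sqrt(19) ] 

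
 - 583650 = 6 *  ( - 97275) 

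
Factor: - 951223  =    -  7^1*13^1*10453^1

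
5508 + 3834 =9342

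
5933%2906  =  121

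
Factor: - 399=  - 3^1*7^1*19^1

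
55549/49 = 55549/49 = 1133.65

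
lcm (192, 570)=18240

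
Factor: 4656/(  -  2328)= - 2^1  =  - 2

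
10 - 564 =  - 554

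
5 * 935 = 4675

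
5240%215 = 80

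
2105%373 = 240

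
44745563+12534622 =57280185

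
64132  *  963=61759116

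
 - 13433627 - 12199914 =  - 25633541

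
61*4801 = 292861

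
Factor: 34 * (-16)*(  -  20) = 2^7 * 5^1*17^1 = 10880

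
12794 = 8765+4029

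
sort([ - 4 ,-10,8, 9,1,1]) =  [ - 10,-4,1,1, 8, 9]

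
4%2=0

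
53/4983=53/4983=0.01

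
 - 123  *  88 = -10824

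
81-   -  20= 101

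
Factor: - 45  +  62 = 17  =  17^1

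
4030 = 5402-1372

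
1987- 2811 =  - 824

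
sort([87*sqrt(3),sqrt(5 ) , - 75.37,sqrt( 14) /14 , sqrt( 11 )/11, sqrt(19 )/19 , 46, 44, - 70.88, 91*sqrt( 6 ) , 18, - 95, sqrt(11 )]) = [ - 95,  -  75.37, - 70.88, sqrt(19 )/19,sqrt(14)/14 , sqrt( 11)/11,sqrt( 5),sqrt( 11) , 18, 44 , 46,  87 * sqrt(3), 91 * sqrt(6 )]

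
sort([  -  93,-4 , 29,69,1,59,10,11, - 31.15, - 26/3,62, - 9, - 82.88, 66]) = [ - 93,-82.88, - 31.15,-9, - 26/3, - 4,1, 10,  11, 29, 59,  62,66,  69]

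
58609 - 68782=-10173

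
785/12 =65+5/12 = 65.42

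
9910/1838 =5 + 360/919 = 5.39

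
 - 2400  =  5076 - 7476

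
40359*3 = 121077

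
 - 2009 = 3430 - 5439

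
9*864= 7776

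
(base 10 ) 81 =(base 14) 5B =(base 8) 121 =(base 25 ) 36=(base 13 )63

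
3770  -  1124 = 2646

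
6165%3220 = 2945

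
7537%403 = 283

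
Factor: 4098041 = 61^1 * 67181^1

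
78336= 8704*9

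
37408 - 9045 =28363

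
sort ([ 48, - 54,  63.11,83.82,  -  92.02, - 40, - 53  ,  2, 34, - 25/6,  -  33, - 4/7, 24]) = [ - 92.02, - 54 , - 53, - 40, - 33,-25/6, - 4/7, 2, 24, 34, 48 , 63.11, 83.82 ]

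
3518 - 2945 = 573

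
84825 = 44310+40515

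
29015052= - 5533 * ( - 5244 ) 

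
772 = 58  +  714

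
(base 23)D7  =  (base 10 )306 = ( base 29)AG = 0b100110010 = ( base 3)102100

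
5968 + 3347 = 9315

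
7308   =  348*21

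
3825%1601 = 623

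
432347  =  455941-23594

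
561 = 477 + 84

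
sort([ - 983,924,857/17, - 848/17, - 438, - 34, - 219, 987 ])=[ - 983, -438, - 219, -848/17, - 34,857/17,924,987 ] 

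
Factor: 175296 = 2^6 * 3^1*11^1 * 83^1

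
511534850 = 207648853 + 303885997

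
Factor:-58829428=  - 2^2 * 7^1 * 2101051^1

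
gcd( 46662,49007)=7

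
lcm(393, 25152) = 25152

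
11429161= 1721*6641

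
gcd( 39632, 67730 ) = 2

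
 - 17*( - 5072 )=86224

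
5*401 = 2005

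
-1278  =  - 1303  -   - 25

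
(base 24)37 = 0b1001111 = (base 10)79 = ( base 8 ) 117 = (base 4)1033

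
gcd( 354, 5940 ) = 6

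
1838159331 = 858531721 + 979627610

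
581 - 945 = - 364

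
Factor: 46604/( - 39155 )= - 2^2*5^( - 1) * 41^(  -  1)*61^1 = - 244/205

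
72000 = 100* 720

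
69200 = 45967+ 23233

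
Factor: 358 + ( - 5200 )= - 2^1*3^2*269^1 = -4842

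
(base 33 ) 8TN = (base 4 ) 2113130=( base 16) 25DC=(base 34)8d2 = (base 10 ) 9692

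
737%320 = 97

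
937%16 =9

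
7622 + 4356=11978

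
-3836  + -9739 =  - 13575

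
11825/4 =11825/4= 2956.25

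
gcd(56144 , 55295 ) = 1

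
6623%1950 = 773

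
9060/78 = 1510/13  =  116.15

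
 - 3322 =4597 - 7919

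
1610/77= 20 + 10/11 = 20.91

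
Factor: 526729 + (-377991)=2^1*31^1*2399^1 = 148738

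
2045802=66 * 30997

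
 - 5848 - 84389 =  - 90237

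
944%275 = 119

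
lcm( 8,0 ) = 0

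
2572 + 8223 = 10795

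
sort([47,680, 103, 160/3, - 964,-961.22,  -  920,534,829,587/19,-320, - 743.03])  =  [ - 964,-961.22, - 920,-743.03 , - 320,587/19,47, 160/3,103,534, 680,829 ] 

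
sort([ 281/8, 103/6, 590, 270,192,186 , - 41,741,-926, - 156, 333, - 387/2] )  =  [- 926, - 387/2, - 156, - 41,103/6, 281/8,186 , 192,  270, 333,590, 741 ]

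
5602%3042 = 2560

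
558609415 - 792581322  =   - 233971907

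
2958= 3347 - 389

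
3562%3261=301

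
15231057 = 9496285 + 5734772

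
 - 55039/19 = - 2897 + 4/19 = - 2896.79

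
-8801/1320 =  - 7 + 439/1320 = -6.67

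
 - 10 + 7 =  - 3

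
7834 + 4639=12473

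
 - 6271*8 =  - 50168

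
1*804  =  804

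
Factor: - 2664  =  -2^3*3^2*37^1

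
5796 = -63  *(  -  92) 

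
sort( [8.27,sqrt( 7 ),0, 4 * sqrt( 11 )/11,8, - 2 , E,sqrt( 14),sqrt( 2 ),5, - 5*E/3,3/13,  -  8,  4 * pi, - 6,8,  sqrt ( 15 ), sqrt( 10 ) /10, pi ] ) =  [ - 8, - 6,-5*E/3,-2, 0,3/13,sqrt( 10 ) /10,4 * sqrt(11)/11,sqrt( 2 ), sqrt( 7),  E,pi,sqrt( 14 ), sqrt( 15 ),  5, 8, 8,8.27, 4*pi ] 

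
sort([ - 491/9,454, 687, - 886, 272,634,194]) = [ - 886,  -  491/9 , 194, 272,454, 634,  687 ]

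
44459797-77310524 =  - 32850727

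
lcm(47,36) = 1692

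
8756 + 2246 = 11002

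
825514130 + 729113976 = 1554628106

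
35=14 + 21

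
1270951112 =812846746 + 458104366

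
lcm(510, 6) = 510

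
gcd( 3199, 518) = 7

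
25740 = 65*396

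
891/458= 891/458 =1.95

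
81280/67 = 81280/67 = 1213.13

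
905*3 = 2715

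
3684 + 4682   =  8366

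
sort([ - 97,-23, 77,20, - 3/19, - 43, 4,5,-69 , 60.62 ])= [ - 97, - 69, - 43,  -  23, - 3/19,  4,5,20, 60.62, 77 ]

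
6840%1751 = 1587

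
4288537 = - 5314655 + 9603192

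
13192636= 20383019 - 7190383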